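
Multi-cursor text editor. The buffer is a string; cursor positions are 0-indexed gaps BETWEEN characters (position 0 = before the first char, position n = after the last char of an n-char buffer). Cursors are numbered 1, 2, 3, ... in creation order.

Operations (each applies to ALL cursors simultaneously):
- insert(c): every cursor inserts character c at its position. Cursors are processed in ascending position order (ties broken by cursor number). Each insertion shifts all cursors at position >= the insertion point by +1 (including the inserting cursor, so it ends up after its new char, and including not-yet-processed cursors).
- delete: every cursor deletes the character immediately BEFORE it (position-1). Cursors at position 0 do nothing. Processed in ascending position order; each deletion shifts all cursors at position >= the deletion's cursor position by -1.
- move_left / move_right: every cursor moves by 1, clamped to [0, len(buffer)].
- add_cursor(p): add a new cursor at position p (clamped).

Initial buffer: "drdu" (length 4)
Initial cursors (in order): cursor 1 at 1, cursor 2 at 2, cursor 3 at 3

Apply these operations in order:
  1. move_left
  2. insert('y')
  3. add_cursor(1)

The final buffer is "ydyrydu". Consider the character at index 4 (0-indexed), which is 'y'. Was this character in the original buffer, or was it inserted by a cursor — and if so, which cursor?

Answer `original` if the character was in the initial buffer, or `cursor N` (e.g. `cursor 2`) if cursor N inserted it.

After op 1 (move_left): buffer="drdu" (len 4), cursors c1@0 c2@1 c3@2, authorship ....
After op 2 (insert('y')): buffer="ydyrydu" (len 7), cursors c1@1 c2@3 c3@5, authorship 1.2.3..
After op 3 (add_cursor(1)): buffer="ydyrydu" (len 7), cursors c1@1 c4@1 c2@3 c3@5, authorship 1.2.3..
Authorship (.=original, N=cursor N): 1 . 2 . 3 . .
Index 4: author = 3

Answer: cursor 3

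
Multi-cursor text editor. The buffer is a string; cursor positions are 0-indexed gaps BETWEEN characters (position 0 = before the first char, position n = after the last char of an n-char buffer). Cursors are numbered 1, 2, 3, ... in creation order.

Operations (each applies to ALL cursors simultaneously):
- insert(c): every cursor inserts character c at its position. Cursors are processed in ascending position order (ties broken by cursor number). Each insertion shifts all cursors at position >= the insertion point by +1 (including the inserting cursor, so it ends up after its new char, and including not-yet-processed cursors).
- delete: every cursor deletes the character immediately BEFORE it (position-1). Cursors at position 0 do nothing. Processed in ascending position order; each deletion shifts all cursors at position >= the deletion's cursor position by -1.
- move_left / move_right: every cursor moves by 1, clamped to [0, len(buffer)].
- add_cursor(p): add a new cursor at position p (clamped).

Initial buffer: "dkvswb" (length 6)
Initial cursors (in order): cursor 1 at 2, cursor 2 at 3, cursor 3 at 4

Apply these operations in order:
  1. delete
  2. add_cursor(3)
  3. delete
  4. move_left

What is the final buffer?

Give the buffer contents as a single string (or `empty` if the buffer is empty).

After op 1 (delete): buffer="dwb" (len 3), cursors c1@1 c2@1 c3@1, authorship ...
After op 2 (add_cursor(3)): buffer="dwb" (len 3), cursors c1@1 c2@1 c3@1 c4@3, authorship ...
After op 3 (delete): buffer="w" (len 1), cursors c1@0 c2@0 c3@0 c4@1, authorship .
After op 4 (move_left): buffer="w" (len 1), cursors c1@0 c2@0 c3@0 c4@0, authorship .

Answer: w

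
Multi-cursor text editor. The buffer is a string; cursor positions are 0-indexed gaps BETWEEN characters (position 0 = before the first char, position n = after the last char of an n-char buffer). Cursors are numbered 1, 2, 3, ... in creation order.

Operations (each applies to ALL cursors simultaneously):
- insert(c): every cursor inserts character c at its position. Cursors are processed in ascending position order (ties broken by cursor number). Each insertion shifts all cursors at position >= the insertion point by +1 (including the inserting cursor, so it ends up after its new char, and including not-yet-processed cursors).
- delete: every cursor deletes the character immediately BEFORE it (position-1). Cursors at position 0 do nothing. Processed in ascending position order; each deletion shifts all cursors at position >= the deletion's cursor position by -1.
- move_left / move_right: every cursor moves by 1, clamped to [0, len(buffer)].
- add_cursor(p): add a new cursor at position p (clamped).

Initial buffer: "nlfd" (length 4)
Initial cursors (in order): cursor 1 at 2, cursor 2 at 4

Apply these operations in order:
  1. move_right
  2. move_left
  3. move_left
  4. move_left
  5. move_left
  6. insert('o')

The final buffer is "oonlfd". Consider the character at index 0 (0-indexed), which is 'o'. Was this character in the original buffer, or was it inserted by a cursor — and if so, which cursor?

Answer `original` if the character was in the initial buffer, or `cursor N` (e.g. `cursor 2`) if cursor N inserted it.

Answer: cursor 1

Derivation:
After op 1 (move_right): buffer="nlfd" (len 4), cursors c1@3 c2@4, authorship ....
After op 2 (move_left): buffer="nlfd" (len 4), cursors c1@2 c2@3, authorship ....
After op 3 (move_left): buffer="nlfd" (len 4), cursors c1@1 c2@2, authorship ....
After op 4 (move_left): buffer="nlfd" (len 4), cursors c1@0 c2@1, authorship ....
After op 5 (move_left): buffer="nlfd" (len 4), cursors c1@0 c2@0, authorship ....
After op 6 (insert('o')): buffer="oonlfd" (len 6), cursors c1@2 c2@2, authorship 12....
Authorship (.=original, N=cursor N): 1 2 . . . .
Index 0: author = 1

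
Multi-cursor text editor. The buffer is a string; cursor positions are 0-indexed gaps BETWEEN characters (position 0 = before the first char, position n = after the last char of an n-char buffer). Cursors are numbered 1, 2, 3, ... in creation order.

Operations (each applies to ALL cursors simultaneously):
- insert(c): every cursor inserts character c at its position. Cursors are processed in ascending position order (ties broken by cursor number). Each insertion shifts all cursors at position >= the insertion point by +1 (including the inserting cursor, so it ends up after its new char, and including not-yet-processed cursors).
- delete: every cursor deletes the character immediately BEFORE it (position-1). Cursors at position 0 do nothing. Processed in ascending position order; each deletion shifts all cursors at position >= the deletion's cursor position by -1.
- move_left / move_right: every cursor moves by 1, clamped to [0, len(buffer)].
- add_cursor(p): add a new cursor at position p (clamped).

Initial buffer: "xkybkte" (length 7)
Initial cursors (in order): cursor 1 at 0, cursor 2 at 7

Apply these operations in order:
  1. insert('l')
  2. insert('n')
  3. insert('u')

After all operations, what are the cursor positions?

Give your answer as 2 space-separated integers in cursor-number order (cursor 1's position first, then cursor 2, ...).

Answer: 3 13

Derivation:
After op 1 (insert('l')): buffer="lxkybktel" (len 9), cursors c1@1 c2@9, authorship 1.......2
After op 2 (insert('n')): buffer="lnxkybkteln" (len 11), cursors c1@2 c2@11, authorship 11.......22
After op 3 (insert('u')): buffer="lnuxkybktelnu" (len 13), cursors c1@3 c2@13, authorship 111.......222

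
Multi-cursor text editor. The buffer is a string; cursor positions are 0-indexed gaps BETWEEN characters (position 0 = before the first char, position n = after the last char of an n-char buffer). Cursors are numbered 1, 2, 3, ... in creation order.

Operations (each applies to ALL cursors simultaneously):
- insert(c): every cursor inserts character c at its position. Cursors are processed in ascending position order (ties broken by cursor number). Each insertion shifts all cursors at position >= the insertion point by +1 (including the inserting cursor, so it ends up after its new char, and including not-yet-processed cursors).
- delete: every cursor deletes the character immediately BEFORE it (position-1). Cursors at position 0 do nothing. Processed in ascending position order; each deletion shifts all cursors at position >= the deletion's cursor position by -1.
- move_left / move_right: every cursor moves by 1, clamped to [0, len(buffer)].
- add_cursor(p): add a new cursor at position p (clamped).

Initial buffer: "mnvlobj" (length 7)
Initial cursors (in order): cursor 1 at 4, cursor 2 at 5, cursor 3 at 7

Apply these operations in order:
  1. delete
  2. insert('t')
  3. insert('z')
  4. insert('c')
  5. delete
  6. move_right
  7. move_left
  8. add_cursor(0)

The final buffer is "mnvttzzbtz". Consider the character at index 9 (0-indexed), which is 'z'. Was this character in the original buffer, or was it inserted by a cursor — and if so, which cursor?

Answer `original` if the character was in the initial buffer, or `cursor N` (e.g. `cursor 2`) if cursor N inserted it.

Answer: cursor 3

Derivation:
After op 1 (delete): buffer="mnvb" (len 4), cursors c1@3 c2@3 c3@4, authorship ....
After op 2 (insert('t')): buffer="mnvttbt" (len 7), cursors c1@5 c2@5 c3@7, authorship ...12.3
After op 3 (insert('z')): buffer="mnvttzzbtz" (len 10), cursors c1@7 c2@7 c3@10, authorship ...1212.33
After op 4 (insert('c')): buffer="mnvttzzccbtzc" (len 13), cursors c1@9 c2@9 c3@13, authorship ...121212.333
After op 5 (delete): buffer="mnvttzzbtz" (len 10), cursors c1@7 c2@7 c3@10, authorship ...1212.33
After op 6 (move_right): buffer="mnvttzzbtz" (len 10), cursors c1@8 c2@8 c3@10, authorship ...1212.33
After op 7 (move_left): buffer="mnvttzzbtz" (len 10), cursors c1@7 c2@7 c3@9, authorship ...1212.33
After op 8 (add_cursor(0)): buffer="mnvttzzbtz" (len 10), cursors c4@0 c1@7 c2@7 c3@9, authorship ...1212.33
Authorship (.=original, N=cursor N): . . . 1 2 1 2 . 3 3
Index 9: author = 3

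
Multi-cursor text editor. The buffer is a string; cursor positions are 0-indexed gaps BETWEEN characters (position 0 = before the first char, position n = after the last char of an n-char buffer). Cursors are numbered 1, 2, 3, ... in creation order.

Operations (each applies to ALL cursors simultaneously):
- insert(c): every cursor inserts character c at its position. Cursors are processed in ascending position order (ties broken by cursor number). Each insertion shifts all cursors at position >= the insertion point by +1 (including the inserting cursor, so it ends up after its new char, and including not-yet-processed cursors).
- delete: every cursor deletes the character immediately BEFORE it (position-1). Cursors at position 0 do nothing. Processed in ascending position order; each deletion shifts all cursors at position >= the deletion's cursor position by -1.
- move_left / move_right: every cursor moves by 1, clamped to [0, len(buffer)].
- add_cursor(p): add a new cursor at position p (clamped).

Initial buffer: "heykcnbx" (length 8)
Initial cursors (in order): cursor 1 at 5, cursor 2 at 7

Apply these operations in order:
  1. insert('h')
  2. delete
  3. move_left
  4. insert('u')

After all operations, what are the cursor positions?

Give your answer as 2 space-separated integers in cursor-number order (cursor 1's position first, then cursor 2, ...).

After op 1 (insert('h')): buffer="heykchnbhx" (len 10), cursors c1@6 c2@9, authorship .....1..2.
After op 2 (delete): buffer="heykcnbx" (len 8), cursors c1@5 c2@7, authorship ........
After op 3 (move_left): buffer="heykcnbx" (len 8), cursors c1@4 c2@6, authorship ........
After op 4 (insert('u')): buffer="heykucnubx" (len 10), cursors c1@5 c2@8, authorship ....1..2..

Answer: 5 8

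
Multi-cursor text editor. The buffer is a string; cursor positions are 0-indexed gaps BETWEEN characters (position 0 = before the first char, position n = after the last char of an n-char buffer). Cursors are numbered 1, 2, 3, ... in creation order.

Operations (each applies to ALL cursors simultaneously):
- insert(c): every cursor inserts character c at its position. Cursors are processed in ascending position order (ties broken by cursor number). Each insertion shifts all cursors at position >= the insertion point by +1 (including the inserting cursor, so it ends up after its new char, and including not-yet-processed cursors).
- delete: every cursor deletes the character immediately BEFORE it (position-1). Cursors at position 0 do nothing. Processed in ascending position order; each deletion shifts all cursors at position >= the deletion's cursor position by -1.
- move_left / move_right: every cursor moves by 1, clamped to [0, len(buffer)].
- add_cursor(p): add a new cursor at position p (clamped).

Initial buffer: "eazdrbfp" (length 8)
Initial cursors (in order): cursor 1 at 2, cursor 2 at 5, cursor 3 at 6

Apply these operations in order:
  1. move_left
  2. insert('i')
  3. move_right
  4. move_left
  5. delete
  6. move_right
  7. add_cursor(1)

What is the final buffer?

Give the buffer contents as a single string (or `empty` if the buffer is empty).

After op 1 (move_left): buffer="eazdrbfp" (len 8), cursors c1@1 c2@4 c3@5, authorship ........
After op 2 (insert('i')): buffer="eiazdiribfp" (len 11), cursors c1@2 c2@6 c3@8, authorship .1...2.3...
After op 3 (move_right): buffer="eiazdiribfp" (len 11), cursors c1@3 c2@7 c3@9, authorship .1...2.3...
After op 4 (move_left): buffer="eiazdiribfp" (len 11), cursors c1@2 c2@6 c3@8, authorship .1...2.3...
After op 5 (delete): buffer="eazdrbfp" (len 8), cursors c1@1 c2@4 c3@5, authorship ........
After op 6 (move_right): buffer="eazdrbfp" (len 8), cursors c1@2 c2@5 c3@6, authorship ........
After op 7 (add_cursor(1)): buffer="eazdrbfp" (len 8), cursors c4@1 c1@2 c2@5 c3@6, authorship ........

Answer: eazdrbfp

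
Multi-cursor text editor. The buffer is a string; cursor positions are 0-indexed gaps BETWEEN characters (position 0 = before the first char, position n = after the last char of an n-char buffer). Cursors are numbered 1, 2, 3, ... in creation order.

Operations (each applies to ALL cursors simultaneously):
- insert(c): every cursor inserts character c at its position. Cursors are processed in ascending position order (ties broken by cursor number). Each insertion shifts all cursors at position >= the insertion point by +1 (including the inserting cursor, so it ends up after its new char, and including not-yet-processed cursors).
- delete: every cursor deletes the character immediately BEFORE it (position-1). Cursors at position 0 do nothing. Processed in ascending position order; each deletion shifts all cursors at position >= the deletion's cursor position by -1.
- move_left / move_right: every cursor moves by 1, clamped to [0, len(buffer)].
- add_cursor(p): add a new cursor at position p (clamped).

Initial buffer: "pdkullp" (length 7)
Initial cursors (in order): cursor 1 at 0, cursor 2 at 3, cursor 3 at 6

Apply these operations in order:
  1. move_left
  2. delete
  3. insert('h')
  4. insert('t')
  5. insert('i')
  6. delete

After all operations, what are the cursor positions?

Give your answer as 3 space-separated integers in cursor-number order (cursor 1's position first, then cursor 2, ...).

After op 1 (move_left): buffer="pdkullp" (len 7), cursors c1@0 c2@2 c3@5, authorship .......
After op 2 (delete): buffer="pkulp" (len 5), cursors c1@0 c2@1 c3@3, authorship .....
After op 3 (insert('h')): buffer="hphkuhlp" (len 8), cursors c1@1 c2@3 c3@6, authorship 1.2..3..
After op 4 (insert('t')): buffer="htphtkuhtlp" (len 11), cursors c1@2 c2@5 c3@9, authorship 11.22..33..
After op 5 (insert('i')): buffer="htiphtikuhtilp" (len 14), cursors c1@3 c2@7 c3@12, authorship 111.222..333..
After op 6 (delete): buffer="htphtkuhtlp" (len 11), cursors c1@2 c2@5 c3@9, authorship 11.22..33..

Answer: 2 5 9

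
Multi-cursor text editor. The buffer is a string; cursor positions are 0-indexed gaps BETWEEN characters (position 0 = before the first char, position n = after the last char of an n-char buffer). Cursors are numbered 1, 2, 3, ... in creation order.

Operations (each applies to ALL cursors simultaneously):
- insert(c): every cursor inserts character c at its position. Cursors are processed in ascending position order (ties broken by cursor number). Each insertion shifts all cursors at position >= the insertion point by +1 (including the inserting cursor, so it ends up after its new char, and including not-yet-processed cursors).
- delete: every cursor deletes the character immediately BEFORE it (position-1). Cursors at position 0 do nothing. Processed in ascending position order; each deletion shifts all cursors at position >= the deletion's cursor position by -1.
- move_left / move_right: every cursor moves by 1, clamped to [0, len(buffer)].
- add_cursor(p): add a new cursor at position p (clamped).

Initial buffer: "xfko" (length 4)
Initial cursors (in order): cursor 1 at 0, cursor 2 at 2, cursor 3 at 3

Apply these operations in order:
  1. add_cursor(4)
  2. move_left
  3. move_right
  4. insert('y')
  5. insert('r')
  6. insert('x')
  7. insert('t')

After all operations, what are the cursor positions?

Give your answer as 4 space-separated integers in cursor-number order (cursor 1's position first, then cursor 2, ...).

Answer: 5 10 15 20

Derivation:
After op 1 (add_cursor(4)): buffer="xfko" (len 4), cursors c1@0 c2@2 c3@3 c4@4, authorship ....
After op 2 (move_left): buffer="xfko" (len 4), cursors c1@0 c2@1 c3@2 c4@3, authorship ....
After op 3 (move_right): buffer="xfko" (len 4), cursors c1@1 c2@2 c3@3 c4@4, authorship ....
After op 4 (insert('y')): buffer="xyfykyoy" (len 8), cursors c1@2 c2@4 c3@6 c4@8, authorship .1.2.3.4
After op 5 (insert('r')): buffer="xyrfyrkyroyr" (len 12), cursors c1@3 c2@6 c3@9 c4@12, authorship .11.22.33.44
After op 6 (insert('x')): buffer="xyrxfyrxkyrxoyrx" (len 16), cursors c1@4 c2@8 c3@12 c4@16, authorship .111.222.333.444
After op 7 (insert('t')): buffer="xyrxtfyrxtkyrxtoyrxt" (len 20), cursors c1@5 c2@10 c3@15 c4@20, authorship .1111.2222.3333.4444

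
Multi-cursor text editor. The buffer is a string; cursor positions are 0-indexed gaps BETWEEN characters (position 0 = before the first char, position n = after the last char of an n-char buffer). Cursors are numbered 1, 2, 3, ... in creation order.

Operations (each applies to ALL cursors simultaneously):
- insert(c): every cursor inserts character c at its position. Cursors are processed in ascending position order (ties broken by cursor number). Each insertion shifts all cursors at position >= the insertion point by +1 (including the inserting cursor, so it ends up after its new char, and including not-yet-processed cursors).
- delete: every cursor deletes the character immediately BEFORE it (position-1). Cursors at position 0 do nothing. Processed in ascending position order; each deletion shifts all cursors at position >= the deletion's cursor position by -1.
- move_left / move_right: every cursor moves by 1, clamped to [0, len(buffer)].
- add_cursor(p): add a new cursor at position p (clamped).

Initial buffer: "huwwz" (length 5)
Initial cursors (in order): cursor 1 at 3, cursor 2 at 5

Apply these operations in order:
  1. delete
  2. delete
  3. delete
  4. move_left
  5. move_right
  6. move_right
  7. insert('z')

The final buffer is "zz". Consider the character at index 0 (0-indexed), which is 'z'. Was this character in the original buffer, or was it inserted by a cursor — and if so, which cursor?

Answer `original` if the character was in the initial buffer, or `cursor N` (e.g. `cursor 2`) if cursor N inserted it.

After op 1 (delete): buffer="huw" (len 3), cursors c1@2 c2@3, authorship ...
After op 2 (delete): buffer="h" (len 1), cursors c1@1 c2@1, authorship .
After op 3 (delete): buffer="" (len 0), cursors c1@0 c2@0, authorship 
After op 4 (move_left): buffer="" (len 0), cursors c1@0 c2@0, authorship 
After op 5 (move_right): buffer="" (len 0), cursors c1@0 c2@0, authorship 
After op 6 (move_right): buffer="" (len 0), cursors c1@0 c2@0, authorship 
After op 7 (insert('z')): buffer="zz" (len 2), cursors c1@2 c2@2, authorship 12
Authorship (.=original, N=cursor N): 1 2
Index 0: author = 1

Answer: cursor 1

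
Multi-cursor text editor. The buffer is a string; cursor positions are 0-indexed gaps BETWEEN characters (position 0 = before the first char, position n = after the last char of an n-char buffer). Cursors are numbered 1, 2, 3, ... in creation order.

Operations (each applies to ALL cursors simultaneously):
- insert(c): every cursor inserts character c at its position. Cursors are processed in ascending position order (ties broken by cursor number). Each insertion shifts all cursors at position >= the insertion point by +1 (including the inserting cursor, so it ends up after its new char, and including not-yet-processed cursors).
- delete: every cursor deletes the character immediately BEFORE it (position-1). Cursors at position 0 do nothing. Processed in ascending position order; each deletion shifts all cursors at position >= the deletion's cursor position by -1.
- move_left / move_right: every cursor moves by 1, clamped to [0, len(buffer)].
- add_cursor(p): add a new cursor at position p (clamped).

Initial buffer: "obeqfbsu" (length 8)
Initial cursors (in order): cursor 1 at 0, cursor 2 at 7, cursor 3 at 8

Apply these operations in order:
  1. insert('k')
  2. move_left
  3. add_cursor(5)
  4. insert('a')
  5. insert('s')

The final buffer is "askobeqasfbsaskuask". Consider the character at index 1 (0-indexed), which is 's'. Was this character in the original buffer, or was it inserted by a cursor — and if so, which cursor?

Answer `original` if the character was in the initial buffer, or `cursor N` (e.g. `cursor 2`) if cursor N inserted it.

Answer: cursor 1

Derivation:
After op 1 (insert('k')): buffer="kobeqfbskuk" (len 11), cursors c1@1 c2@9 c3@11, authorship 1.......2.3
After op 2 (move_left): buffer="kobeqfbskuk" (len 11), cursors c1@0 c2@8 c3@10, authorship 1.......2.3
After op 3 (add_cursor(5)): buffer="kobeqfbskuk" (len 11), cursors c1@0 c4@5 c2@8 c3@10, authorship 1.......2.3
After op 4 (insert('a')): buffer="akobeqafbsakuak" (len 15), cursors c1@1 c4@7 c2@11 c3@14, authorship 11....4...22.33
After op 5 (insert('s')): buffer="askobeqasfbsaskuask" (len 19), cursors c1@2 c4@9 c2@14 c3@18, authorship 111....44...222.333
Authorship (.=original, N=cursor N): 1 1 1 . . . . 4 4 . . . 2 2 2 . 3 3 3
Index 1: author = 1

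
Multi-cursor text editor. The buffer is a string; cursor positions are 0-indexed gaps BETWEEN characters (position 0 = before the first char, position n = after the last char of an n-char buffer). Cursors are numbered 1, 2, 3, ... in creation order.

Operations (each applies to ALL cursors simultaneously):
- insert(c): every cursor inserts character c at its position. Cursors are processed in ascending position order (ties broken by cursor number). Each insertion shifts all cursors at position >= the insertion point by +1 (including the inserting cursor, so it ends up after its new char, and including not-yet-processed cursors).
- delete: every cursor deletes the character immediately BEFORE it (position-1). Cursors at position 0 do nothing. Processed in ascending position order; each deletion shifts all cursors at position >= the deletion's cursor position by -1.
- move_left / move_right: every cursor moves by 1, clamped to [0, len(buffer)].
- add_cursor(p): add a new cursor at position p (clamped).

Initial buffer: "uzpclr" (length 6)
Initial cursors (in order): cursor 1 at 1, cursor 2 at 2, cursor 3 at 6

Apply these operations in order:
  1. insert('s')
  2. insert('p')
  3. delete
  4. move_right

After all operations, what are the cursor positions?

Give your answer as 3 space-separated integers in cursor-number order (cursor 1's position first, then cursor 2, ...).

Answer: 3 5 9

Derivation:
After op 1 (insert('s')): buffer="uszspclrs" (len 9), cursors c1@2 c2@4 c3@9, authorship .1.2....3
After op 2 (insert('p')): buffer="uspzsppclrsp" (len 12), cursors c1@3 c2@6 c3@12, authorship .11.22....33
After op 3 (delete): buffer="uszspclrs" (len 9), cursors c1@2 c2@4 c3@9, authorship .1.2....3
After op 4 (move_right): buffer="uszspclrs" (len 9), cursors c1@3 c2@5 c3@9, authorship .1.2....3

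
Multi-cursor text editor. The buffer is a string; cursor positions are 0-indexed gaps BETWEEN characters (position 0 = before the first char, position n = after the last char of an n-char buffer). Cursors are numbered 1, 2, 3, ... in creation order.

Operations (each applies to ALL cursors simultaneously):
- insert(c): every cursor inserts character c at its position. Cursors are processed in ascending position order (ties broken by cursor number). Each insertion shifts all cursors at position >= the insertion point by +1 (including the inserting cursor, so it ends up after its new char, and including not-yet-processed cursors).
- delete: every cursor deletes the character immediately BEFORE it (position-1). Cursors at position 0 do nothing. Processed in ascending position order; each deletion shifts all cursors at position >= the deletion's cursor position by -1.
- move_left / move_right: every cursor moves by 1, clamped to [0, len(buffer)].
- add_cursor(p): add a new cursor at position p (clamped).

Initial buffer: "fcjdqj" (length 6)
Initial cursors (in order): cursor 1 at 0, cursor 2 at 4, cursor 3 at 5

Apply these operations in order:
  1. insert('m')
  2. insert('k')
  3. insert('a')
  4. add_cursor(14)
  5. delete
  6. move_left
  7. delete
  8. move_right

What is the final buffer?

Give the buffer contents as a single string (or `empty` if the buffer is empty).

Answer: kfcjdmj

Derivation:
After op 1 (insert('m')): buffer="mfcjdmqmj" (len 9), cursors c1@1 c2@6 c3@8, authorship 1....2.3.
After op 2 (insert('k')): buffer="mkfcjdmkqmkj" (len 12), cursors c1@2 c2@8 c3@11, authorship 11....22.33.
After op 3 (insert('a')): buffer="mkafcjdmkaqmkaj" (len 15), cursors c1@3 c2@10 c3@14, authorship 111....222.333.
After op 4 (add_cursor(14)): buffer="mkafcjdmkaqmkaj" (len 15), cursors c1@3 c2@10 c3@14 c4@14, authorship 111....222.333.
After op 5 (delete): buffer="mkfcjdmkqmj" (len 11), cursors c1@2 c2@8 c3@10 c4@10, authorship 11....22.3.
After op 6 (move_left): buffer="mkfcjdmkqmj" (len 11), cursors c1@1 c2@7 c3@9 c4@9, authorship 11....22.3.
After op 7 (delete): buffer="kfcjdmj" (len 7), cursors c1@0 c2@5 c3@5 c4@5, authorship 1....3.
After op 8 (move_right): buffer="kfcjdmj" (len 7), cursors c1@1 c2@6 c3@6 c4@6, authorship 1....3.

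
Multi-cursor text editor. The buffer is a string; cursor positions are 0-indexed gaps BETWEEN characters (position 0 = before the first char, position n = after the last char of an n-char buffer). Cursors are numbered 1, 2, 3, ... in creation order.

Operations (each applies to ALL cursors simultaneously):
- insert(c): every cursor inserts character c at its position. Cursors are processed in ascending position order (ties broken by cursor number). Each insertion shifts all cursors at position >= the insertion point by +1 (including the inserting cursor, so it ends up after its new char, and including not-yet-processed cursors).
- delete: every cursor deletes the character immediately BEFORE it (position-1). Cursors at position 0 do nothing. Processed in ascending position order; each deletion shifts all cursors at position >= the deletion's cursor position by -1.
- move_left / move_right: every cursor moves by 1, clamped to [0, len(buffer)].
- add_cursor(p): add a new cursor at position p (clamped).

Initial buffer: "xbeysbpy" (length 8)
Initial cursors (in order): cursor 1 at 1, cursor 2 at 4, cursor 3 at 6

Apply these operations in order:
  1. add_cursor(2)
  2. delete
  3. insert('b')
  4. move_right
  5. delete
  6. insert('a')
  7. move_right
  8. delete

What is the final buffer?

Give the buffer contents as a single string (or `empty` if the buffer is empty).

Answer: baaa

Derivation:
After op 1 (add_cursor(2)): buffer="xbeysbpy" (len 8), cursors c1@1 c4@2 c2@4 c3@6, authorship ........
After op 2 (delete): buffer="espy" (len 4), cursors c1@0 c4@0 c2@1 c3@2, authorship ....
After op 3 (insert('b')): buffer="bbebsbpy" (len 8), cursors c1@2 c4@2 c2@4 c3@6, authorship 14.2.3..
After op 4 (move_right): buffer="bbebsbpy" (len 8), cursors c1@3 c4@3 c2@5 c3@7, authorship 14.2.3..
After op 5 (delete): buffer="bbby" (len 4), cursors c1@1 c4@1 c2@2 c3@3, authorship 123.
After op 6 (insert('a')): buffer="baababay" (len 8), cursors c1@3 c4@3 c2@5 c3@7, authorship 1142233.
After op 7 (move_right): buffer="baababay" (len 8), cursors c1@4 c4@4 c2@6 c3@8, authorship 1142233.
After op 8 (delete): buffer="baaa" (len 4), cursors c1@2 c4@2 c2@3 c3@4, authorship 1123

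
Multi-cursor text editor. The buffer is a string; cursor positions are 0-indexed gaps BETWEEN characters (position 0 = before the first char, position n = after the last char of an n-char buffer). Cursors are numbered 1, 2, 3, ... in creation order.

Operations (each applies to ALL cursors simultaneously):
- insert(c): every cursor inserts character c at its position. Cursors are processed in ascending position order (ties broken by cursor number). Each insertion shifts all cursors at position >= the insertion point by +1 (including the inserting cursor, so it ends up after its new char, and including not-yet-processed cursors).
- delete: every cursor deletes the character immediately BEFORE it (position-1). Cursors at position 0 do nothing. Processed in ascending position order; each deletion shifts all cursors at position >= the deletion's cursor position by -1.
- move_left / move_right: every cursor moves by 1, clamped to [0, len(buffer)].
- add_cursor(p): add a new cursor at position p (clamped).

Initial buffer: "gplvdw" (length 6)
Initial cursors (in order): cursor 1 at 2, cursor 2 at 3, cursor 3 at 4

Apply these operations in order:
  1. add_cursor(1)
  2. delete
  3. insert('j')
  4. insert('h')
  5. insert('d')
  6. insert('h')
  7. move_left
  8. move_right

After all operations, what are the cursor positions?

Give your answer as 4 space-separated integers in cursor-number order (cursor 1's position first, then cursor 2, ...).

After op 1 (add_cursor(1)): buffer="gplvdw" (len 6), cursors c4@1 c1@2 c2@3 c3@4, authorship ......
After op 2 (delete): buffer="dw" (len 2), cursors c1@0 c2@0 c3@0 c4@0, authorship ..
After op 3 (insert('j')): buffer="jjjjdw" (len 6), cursors c1@4 c2@4 c3@4 c4@4, authorship 1234..
After op 4 (insert('h')): buffer="jjjjhhhhdw" (len 10), cursors c1@8 c2@8 c3@8 c4@8, authorship 12341234..
After op 5 (insert('d')): buffer="jjjjhhhhdddddw" (len 14), cursors c1@12 c2@12 c3@12 c4@12, authorship 123412341234..
After op 6 (insert('h')): buffer="jjjjhhhhddddhhhhdw" (len 18), cursors c1@16 c2@16 c3@16 c4@16, authorship 1234123412341234..
After op 7 (move_left): buffer="jjjjhhhhddddhhhhdw" (len 18), cursors c1@15 c2@15 c3@15 c4@15, authorship 1234123412341234..
After op 8 (move_right): buffer="jjjjhhhhddddhhhhdw" (len 18), cursors c1@16 c2@16 c3@16 c4@16, authorship 1234123412341234..

Answer: 16 16 16 16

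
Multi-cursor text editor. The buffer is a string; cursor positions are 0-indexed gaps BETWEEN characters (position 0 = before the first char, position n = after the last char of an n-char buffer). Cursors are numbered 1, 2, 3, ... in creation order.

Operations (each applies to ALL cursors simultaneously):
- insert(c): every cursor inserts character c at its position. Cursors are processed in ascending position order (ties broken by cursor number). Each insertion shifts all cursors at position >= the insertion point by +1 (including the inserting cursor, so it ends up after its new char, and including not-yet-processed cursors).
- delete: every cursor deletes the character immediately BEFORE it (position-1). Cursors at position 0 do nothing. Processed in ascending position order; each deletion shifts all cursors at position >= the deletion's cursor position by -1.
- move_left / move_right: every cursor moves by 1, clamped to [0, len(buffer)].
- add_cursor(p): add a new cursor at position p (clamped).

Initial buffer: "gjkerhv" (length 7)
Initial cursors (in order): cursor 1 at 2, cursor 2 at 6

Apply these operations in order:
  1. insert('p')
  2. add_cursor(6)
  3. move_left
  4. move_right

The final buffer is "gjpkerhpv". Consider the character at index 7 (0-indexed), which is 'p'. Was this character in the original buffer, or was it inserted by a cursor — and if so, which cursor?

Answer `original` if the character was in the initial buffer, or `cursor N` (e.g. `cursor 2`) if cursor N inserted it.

After op 1 (insert('p')): buffer="gjpkerhpv" (len 9), cursors c1@3 c2@8, authorship ..1....2.
After op 2 (add_cursor(6)): buffer="gjpkerhpv" (len 9), cursors c1@3 c3@6 c2@8, authorship ..1....2.
After op 3 (move_left): buffer="gjpkerhpv" (len 9), cursors c1@2 c3@5 c2@7, authorship ..1....2.
After op 4 (move_right): buffer="gjpkerhpv" (len 9), cursors c1@3 c3@6 c2@8, authorship ..1....2.
Authorship (.=original, N=cursor N): . . 1 . . . . 2 .
Index 7: author = 2

Answer: cursor 2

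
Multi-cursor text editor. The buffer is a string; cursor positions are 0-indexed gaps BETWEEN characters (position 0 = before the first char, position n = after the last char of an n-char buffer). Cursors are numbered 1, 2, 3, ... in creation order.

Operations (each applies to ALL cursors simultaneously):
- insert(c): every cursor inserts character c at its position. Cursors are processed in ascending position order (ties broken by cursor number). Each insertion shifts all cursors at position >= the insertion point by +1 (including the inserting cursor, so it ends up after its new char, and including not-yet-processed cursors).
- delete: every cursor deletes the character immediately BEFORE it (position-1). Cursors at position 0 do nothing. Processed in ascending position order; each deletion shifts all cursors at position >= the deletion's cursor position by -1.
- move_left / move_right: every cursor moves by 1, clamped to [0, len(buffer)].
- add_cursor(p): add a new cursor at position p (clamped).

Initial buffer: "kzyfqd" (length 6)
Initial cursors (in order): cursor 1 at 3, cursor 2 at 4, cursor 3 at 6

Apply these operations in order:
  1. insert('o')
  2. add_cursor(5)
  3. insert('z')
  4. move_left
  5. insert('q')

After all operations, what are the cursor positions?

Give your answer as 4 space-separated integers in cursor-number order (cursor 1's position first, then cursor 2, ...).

Answer: 5 11 16 8

Derivation:
After op 1 (insert('o')): buffer="kzyofoqdo" (len 9), cursors c1@4 c2@6 c3@9, authorship ...1.2..3
After op 2 (add_cursor(5)): buffer="kzyofoqdo" (len 9), cursors c1@4 c4@5 c2@6 c3@9, authorship ...1.2..3
After op 3 (insert('z')): buffer="kzyozfzozqdoz" (len 13), cursors c1@5 c4@7 c2@9 c3@13, authorship ...11.422..33
After op 4 (move_left): buffer="kzyozfzozqdoz" (len 13), cursors c1@4 c4@6 c2@8 c3@12, authorship ...11.422..33
After op 5 (insert('q')): buffer="kzyoqzfqzoqzqdoqz" (len 17), cursors c1@5 c4@8 c2@11 c3@16, authorship ...111.44222..333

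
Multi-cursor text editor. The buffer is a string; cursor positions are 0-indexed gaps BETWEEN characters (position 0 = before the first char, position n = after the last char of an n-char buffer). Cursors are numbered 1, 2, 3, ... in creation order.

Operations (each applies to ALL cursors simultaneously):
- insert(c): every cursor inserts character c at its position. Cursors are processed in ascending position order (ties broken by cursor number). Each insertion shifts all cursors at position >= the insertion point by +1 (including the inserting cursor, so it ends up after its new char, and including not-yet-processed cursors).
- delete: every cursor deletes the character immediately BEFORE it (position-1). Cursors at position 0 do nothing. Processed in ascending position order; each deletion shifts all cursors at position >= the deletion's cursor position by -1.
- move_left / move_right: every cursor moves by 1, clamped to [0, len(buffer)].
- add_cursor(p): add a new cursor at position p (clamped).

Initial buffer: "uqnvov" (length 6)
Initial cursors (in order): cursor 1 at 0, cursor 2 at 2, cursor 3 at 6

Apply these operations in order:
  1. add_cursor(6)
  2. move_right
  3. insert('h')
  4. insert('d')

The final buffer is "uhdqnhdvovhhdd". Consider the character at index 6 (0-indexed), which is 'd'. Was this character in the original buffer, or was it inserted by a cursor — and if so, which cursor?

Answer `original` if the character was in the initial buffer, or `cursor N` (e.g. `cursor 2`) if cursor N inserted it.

After op 1 (add_cursor(6)): buffer="uqnvov" (len 6), cursors c1@0 c2@2 c3@6 c4@6, authorship ......
After op 2 (move_right): buffer="uqnvov" (len 6), cursors c1@1 c2@3 c3@6 c4@6, authorship ......
After op 3 (insert('h')): buffer="uhqnhvovhh" (len 10), cursors c1@2 c2@5 c3@10 c4@10, authorship .1..2...34
After op 4 (insert('d')): buffer="uhdqnhdvovhhdd" (len 14), cursors c1@3 c2@7 c3@14 c4@14, authorship .11..22...3434
Authorship (.=original, N=cursor N): . 1 1 . . 2 2 . . . 3 4 3 4
Index 6: author = 2

Answer: cursor 2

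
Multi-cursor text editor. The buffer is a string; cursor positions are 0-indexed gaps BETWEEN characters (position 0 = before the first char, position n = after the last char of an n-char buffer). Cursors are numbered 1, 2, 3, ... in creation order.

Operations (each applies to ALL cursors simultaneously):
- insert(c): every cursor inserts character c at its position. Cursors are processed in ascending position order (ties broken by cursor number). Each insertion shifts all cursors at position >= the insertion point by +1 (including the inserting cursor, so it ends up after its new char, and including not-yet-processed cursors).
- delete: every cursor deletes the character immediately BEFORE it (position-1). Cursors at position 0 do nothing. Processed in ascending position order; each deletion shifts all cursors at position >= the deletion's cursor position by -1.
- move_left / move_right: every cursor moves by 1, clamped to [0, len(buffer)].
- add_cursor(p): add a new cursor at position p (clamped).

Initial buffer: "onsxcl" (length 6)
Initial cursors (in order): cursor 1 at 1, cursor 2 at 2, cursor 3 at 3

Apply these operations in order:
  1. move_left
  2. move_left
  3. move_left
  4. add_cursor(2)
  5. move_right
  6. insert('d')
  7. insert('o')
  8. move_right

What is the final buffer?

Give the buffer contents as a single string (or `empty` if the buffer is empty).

After op 1 (move_left): buffer="onsxcl" (len 6), cursors c1@0 c2@1 c3@2, authorship ......
After op 2 (move_left): buffer="onsxcl" (len 6), cursors c1@0 c2@0 c3@1, authorship ......
After op 3 (move_left): buffer="onsxcl" (len 6), cursors c1@0 c2@0 c3@0, authorship ......
After op 4 (add_cursor(2)): buffer="onsxcl" (len 6), cursors c1@0 c2@0 c3@0 c4@2, authorship ......
After op 5 (move_right): buffer="onsxcl" (len 6), cursors c1@1 c2@1 c3@1 c4@3, authorship ......
After op 6 (insert('d')): buffer="odddnsdxcl" (len 10), cursors c1@4 c2@4 c3@4 c4@7, authorship .123..4...
After op 7 (insert('o')): buffer="odddooonsdoxcl" (len 14), cursors c1@7 c2@7 c3@7 c4@11, authorship .123123..44...
After op 8 (move_right): buffer="odddooonsdoxcl" (len 14), cursors c1@8 c2@8 c3@8 c4@12, authorship .123123..44...

Answer: odddooonsdoxcl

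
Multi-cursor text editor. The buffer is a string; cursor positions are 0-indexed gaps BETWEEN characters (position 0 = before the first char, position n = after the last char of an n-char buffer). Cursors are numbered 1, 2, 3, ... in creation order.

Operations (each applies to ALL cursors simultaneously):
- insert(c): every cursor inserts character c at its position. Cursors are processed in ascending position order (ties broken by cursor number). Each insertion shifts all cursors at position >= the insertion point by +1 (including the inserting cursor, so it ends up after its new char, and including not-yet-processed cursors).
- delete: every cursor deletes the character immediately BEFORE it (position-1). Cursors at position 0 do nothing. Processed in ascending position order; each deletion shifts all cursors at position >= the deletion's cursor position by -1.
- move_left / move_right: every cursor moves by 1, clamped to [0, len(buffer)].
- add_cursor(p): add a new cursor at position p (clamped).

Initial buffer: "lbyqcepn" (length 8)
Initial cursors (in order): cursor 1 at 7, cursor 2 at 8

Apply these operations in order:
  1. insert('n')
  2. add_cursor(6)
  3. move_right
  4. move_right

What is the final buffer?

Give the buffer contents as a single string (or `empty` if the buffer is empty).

After op 1 (insert('n')): buffer="lbyqcepnnn" (len 10), cursors c1@8 c2@10, authorship .......1.2
After op 2 (add_cursor(6)): buffer="lbyqcepnnn" (len 10), cursors c3@6 c1@8 c2@10, authorship .......1.2
After op 3 (move_right): buffer="lbyqcepnnn" (len 10), cursors c3@7 c1@9 c2@10, authorship .......1.2
After op 4 (move_right): buffer="lbyqcepnnn" (len 10), cursors c3@8 c1@10 c2@10, authorship .......1.2

Answer: lbyqcepnnn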